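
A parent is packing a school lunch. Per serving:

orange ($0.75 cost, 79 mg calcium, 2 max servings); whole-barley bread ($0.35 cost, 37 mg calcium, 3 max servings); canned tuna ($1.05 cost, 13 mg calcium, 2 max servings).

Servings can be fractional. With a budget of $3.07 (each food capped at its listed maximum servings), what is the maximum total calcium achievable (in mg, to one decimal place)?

Calcium per dollar: whole-barley bread 105.7, orange 105.3, canned tuna 12.38.
Take 3 servings of whole-barley bread: spends $1.05, +111.0 mg calcium (running total 111.0 mg).
Take 2 servings of orange: spends $1.50, +158.0 mg calcium (running total 269.0 mg).
Take 0.4952 servings of canned tuna: spends $0.52, +6.4 mg calcium (running total 275.4 mg).
Filling greedily by calcium-per-dollar is optimal for one linear limit, giving 275.4 mg.

275.4 mg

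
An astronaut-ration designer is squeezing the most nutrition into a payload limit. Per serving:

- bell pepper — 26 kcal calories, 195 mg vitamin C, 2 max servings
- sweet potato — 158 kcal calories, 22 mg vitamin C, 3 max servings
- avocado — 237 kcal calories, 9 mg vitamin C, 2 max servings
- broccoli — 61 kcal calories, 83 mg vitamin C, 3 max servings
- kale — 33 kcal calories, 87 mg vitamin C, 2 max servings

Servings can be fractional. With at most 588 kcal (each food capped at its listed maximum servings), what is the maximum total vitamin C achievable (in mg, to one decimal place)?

Vitamin C per kcal: bell pepper 7.5, kale 2.636, broccoli 1.361, sweet potato 0.1392, avocado 0.03797.
Take 2 servings of bell pepper: uses 52 kcal, +390.0 mg vitamin C (running total 390.0 mg).
Take 2 servings of kale: uses 66 kcal, +174.0 mg vitamin C (running total 564.0 mg).
Take 3 servings of broccoli: uses 183 kcal, +249.0 mg vitamin C (running total 813.0 mg).
Take 1.816 servings of sweet potato: uses 287 kcal, +40.0 mg vitamin C (running total 853.0 mg).
Filling greedily by vitamin C-per-kcal is optimal for one linear limit, giving 853.0 mg.

853.0 mg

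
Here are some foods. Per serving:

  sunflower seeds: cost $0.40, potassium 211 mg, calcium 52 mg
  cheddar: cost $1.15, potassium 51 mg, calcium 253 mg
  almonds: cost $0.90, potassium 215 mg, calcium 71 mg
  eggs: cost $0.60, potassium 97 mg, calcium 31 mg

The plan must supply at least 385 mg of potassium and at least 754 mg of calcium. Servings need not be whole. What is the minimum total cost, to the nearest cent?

$3.62

sunflower seeds only: max(385/211, 754/52) = 14.5 servings → $5.80.
cheddar only: max(385/51, 754/253) = 7.549 servings → $8.68.
almonds only: max(385/215, 754/71) = 10.62 servings → $9.56.
eggs only: max(385/97, 754/31) = 24.32 servings → $14.59.
sunflower seeds + cheddar with both tight: 1.162 servings and 2.741 servings → $3.62.
sunflower seeds + almonds: the both-tight solution has a negative serving — not a feasible corner.
sunflower seeds + eggs: the both-tight solution has a negative serving — not a feasible corner.
cheddar + almonds with both tight: 2.654 servings and 1.161 servings → $4.10.
cheddar + eggs with both tight: 2.666 servings and 2.568 servings → $4.61.
almonds + eggs: intersection lies outside the first quadrant.
The minimum over all feasible corners is $3.62.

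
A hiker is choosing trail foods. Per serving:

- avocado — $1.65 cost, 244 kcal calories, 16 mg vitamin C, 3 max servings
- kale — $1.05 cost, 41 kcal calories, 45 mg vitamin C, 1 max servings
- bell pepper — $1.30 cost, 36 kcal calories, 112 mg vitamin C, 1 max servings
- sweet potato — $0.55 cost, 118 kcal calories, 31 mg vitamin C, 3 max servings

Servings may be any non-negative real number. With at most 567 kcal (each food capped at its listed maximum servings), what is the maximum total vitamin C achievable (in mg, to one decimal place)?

258.9 mg

Vitamin C per kcal: bell pepper 3.111, kale 1.098, sweet potato 0.2627, avocado 0.06557.
Take 1 serving of bell pepper: uses 36 kcal, +112.0 mg vitamin C (running total 112.0 mg).
Take 1 serving of kale: uses 41 kcal, +45.0 mg vitamin C (running total 157.0 mg).
Take 3 servings of sweet potato: uses 354 kcal, +93.0 mg vitamin C (running total 250.0 mg).
Take 0.5574 servings of avocado: uses 136 kcal, +8.9 mg vitamin C (running total 258.9 mg).
Filling greedily by vitamin C-per-kcal is optimal for one linear limit, giving 258.9 mg.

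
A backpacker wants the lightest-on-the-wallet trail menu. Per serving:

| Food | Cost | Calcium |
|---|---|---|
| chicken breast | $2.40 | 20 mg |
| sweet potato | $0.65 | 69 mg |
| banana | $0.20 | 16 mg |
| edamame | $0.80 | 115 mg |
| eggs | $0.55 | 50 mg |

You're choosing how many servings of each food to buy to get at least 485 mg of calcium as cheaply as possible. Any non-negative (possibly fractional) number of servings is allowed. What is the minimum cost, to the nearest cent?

$3.37

Cost per mg of calcium: edamame $0.0070, sweet potato $0.0094, eggs $0.0110, banana $0.0125, chicken breast $0.1200.
With no serving limits, use only edamame: 485 mg / 115 mg = 4.217 servings × $0.80 = $3.37.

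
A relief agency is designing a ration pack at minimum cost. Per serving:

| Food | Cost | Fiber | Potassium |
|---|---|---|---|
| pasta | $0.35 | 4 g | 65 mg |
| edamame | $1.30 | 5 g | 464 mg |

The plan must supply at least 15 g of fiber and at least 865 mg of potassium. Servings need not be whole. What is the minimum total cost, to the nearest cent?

An LP optimum is at a vertex; with two nutrient constraints at most two foods are used. Check each candidate.
pasta only: max(15/4, 865/65) = 13.31 servings → $4.66.
edamame only: max(15/5, 865/464) = 3 servings → $3.90.
pasta + edamame with both tight: 1.721 servings and 1.623 servings → $2.71.
Cheapest feasible corner: $2.71.

$2.71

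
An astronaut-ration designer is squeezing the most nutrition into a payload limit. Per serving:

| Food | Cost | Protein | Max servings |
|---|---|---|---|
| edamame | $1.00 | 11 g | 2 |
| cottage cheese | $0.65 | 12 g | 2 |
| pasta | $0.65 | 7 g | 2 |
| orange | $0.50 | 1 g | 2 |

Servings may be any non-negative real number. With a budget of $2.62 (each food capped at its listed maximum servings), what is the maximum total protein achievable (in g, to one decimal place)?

Protein per dollar: cottage cheese 18.46, edamame 11, pasta 10.77, orange 2.
Take 2 servings of cottage cheese: spends $1.30, +24.0 g protein (running total 24.0 g).
Take 1.32 servings of edamame: spends $1.32, +14.5 g protein (running total 38.5 g).
Filling greedily by protein-per-dollar is optimal for one linear limit, giving 38.5 g.

38.5 g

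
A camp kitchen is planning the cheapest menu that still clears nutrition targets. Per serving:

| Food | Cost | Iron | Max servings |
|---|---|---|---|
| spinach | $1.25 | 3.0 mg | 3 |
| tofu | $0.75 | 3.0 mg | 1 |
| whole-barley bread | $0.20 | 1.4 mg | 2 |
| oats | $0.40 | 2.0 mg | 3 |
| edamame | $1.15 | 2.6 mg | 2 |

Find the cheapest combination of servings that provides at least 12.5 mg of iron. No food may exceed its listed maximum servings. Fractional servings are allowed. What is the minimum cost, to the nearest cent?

Cost per mg of iron: whole-barley bread $0.1429, oats $0.2000, tofu $0.2500, spinach $0.4167, edamame $0.4423.
Take 2 servings of whole-barley bread: +2.8 mg iron for $0.40 (total $0.40, still need 9.7 mg).
Take 3 servings of oats: +6.0 mg iron for $1.20 (total $1.60, still need 3.7 mg).
Take 1 serving of tofu: +3.0 mg iron for $0.75 (total $2.35, still need 0.7 mg).
Take 0.2333 servings of spinach: +0.7 mg iron for $0.29 (total $2.64, still need 0.0 mg).
Greedy by cheapest-per-mg is optimal for a single linear constraint, so the minimum cost is $2.64.

$2.64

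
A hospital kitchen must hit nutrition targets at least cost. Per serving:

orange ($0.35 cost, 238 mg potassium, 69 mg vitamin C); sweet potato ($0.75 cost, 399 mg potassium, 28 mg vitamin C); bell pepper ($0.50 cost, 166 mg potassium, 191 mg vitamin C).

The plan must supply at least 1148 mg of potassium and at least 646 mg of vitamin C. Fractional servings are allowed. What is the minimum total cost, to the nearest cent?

$2.25

orange only: max(1148/238, 646/69) = 9.362 servings → $3.28.
sweet potato only: max(1148/399, 646/28) = 23.07 servings → $17.30.
bell pepper only: max(1148/166, 646/191) = 6.916 servings → $3.46.
orange + sweet potato: the both-tight solution has a negative serving — not a feasible corner.
orange + bell pepper with both tight: 3.295 servings and 2.192 servings → $2.25.
sweet potato + bell pepper with both tight: 1.566 servings and 3.153 servings → $2.75.
So the least-cost plan costs $2.25.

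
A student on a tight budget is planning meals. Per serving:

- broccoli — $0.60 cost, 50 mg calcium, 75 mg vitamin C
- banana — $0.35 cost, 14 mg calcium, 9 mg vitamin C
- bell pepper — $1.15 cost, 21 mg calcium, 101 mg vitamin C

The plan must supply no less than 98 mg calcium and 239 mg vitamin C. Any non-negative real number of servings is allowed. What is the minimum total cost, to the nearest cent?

$1.91

broccoli only: max(98/50, 239/75) = 3.187 servings → $1.91.
banana only: max(98/14, 239/9) = 26.56 servings → $9.29.
bell pepper only: max(98/21, 239/101) = 4.667 servings → $5.37.
broccoli + banana: the both-tight solution has a negative serving — not a feasible corner.
broccoli + bell pepper with both tight: 1.404 servings and 1.324 servings → $2.36.
banana + bell pepper with both tight: 3.983 servings and 2.011 servings → $3.71.
Cheapest feasible corner: $1.91.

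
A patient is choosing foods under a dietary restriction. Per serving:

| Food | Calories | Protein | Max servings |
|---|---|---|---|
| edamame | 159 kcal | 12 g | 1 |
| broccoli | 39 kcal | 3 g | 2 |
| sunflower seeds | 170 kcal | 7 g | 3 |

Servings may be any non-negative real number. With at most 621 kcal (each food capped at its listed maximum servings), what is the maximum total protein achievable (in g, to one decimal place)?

Protein per kcal: broccoli 0.07692, edamame 0.07547, sunflower seeds 0.04118.
Take 2 servings of broccoli: uses 78 kcal, +6.0 g protein (running total 6.0 g).
Take 1 serving of edamame: uses 159 kcal, +12.0 g protein (running total 18.0 g).
Take 2.259 servings of sunflower seeds: uses 384 kcal, +15.8 g protein (running total 33.8 g).
Filling greedily by protein-per-kcal is optimal for one linear limit, giving 33.8 g.

33.8 g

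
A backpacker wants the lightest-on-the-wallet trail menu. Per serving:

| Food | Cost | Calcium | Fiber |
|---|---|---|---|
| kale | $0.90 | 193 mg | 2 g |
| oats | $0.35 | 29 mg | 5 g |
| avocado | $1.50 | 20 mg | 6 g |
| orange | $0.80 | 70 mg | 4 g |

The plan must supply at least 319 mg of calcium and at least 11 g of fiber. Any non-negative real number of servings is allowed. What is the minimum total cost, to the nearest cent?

An LP optimum is at a vertex; with two nutrient constraints at most two foods are used. Check each candidate.
kale only: max(319/193, 11/2) = 5.5 servings → $4.95.
oats only: max(319/29, 11/5) = 11 servings → $3.85.
avocado only: max(319/20, 11/6) = 15.95 servings → $23.93.
orange only: max(319/70, 11/4) = 4.557 servings → $3.65.
kale + oats with both tight: 1.407 servings and 1.637 servings → $1.84.
kale + avocado with both tight: 1.515 servings and 1.328 servings → $3.36.
kale + orange with both tight: 0.8006 servings and 2.35 servings → $2.60.
oats + avocado: the both-tight solution has a negative serving — not a feasible corner.
oats + orange: the both-tight solution has a negative serving — not a feasible corner.
avocado + orange: the both-tight solution has a negative serving — not a feasible corner.
So the least-cost plan costs $1.84.

$1.84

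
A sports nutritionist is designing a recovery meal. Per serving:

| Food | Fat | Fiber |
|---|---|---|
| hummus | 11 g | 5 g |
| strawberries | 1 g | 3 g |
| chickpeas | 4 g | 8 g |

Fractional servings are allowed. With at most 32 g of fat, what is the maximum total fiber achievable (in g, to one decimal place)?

96.0 g

Fiber per g fat: strawberries 3, chickpeas 2, hummus 0.4545.
With no serving limits, spend the whole fat allowance on strawberries: 32 g / 1 g × 3 g = 96.0 g.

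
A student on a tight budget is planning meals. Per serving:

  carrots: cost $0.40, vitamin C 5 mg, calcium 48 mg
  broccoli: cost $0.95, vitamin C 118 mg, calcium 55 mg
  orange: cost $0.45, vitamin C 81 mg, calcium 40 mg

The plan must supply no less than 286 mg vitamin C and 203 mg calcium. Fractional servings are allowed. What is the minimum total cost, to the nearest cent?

$2.09

An LP optimum is at a vertex; with two nutrient constraints at most two foods are used. Check each candidate.
carrots only: max(286/5, 203/48) = 57.2 servings → $22.88.
broccoli only: max(286/118, 203/55) = 3.691 servings → $3.51.
orange only: max(286/81, 203/40) = 5.075 servings → $2.28.
carrots + broccoli with both tight: 1.526 servings and 2.359 servings → $2.85.
carrots + orange with both tight: 1.357 servings and 3.447 servings → $2.09.
broccoli + orange with both targets exact would need a negative amount; discard.
The minimum over all feasible corners is $2.09.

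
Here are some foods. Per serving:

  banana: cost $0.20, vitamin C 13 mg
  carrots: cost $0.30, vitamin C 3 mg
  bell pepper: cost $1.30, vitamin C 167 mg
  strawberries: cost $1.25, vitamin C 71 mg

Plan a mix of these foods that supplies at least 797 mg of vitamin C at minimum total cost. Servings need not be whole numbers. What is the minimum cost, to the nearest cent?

$6.20

Cost per mg of vitamin C: bell pepper $0.0078, banana $0.0154, strawberries $0.0176, carrots $0.1000.
With no serving limits, use only bell pepper: 797 mg / 167 mg = 4.772 servings × $1.30 = $6.20.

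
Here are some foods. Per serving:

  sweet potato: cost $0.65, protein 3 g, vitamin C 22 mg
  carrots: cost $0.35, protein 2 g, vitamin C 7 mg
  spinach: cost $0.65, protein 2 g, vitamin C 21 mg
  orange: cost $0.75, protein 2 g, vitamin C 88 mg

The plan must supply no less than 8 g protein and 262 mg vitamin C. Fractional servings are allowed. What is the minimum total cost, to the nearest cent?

A basic optimal solution has at most two foods positive. Try each food alone and each pair with both targets met exactly.
sweet potato only: max(8/3, 262/22) = 11.91 servings → $7.74.
carrots only: max(8/2, 262/7) = 37.43 servings → $13.10.
spinach only: max(8/2, 262/21) = 12.48 servings → $8.11.
orange only: max(8/2, 262/88) = 4 servings → $3.00.
sweet potato + carrots: intersection lies outside the first quadrant.
sweet potato + spinach: intersection lies outside the first quadrant.
sweet potato + orange with both tight: 0.8182 servings and 2.773 servings → $2.61.
carrots + spinach: the both-tight solution has a negative serving — not a feasible corner.
carrots + orange with both tight: 1.111 servings and 2.889 servings → $2.56.
spinach + orange with both tight: 1.343 servings and 2.657 servings → $2.87.
So the least-cost plan costs $2.56.

$2.56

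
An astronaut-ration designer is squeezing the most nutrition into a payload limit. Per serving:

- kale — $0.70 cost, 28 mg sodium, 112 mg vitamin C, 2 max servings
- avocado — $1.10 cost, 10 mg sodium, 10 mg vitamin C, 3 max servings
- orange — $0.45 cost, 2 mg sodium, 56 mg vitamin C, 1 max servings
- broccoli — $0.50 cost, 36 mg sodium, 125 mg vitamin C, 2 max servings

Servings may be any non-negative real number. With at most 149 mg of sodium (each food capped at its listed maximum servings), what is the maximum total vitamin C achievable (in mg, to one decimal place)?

549.0 mg

Vitamin C per mg sodium: orange 28, kale 4, broccoli 3.472, avocado 1.
Take 1 serving of orange: uses 2 mg sodium, +56.0 mg vitamin C (running total 56.0 mg).
Take 2 servings of kale: uses 56 mg sodium, +224.0 mg vitamin C (running total 280.0 mg).
Take 2 servings of broccoli: uses 72 mg sodium, +250.0 mg vitamin C (running total 530.0 mg).
Take 1.9 servings of avocado: uses 19 mg sodium, +19.0 mg vitamin C (running total 549.0 mg).
Greedy by best ratio exhausts the sodium allowance optimally: 549.0 mg.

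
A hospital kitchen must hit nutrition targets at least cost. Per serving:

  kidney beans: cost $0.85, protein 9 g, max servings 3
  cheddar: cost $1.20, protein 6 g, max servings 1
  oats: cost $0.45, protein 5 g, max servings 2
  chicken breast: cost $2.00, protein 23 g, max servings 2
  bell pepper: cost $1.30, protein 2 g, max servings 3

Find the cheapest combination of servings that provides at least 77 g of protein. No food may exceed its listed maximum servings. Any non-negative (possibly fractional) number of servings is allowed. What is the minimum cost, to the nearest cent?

Cost per g of protein: chicken breast $0.0870, oats $0.0900, kidney beans $0.0944, cheddar $0.2000, bell pepper $0.6500.
Take 2 servings of chicken breast: +46.0 g protein for $4.00 (total $4.00, still need 31.0 g).
Take 2 servings of oats: +10.0 g protein for $0.90 (total $4.90, still need 21.0 g).
Take 2.333 servings of kidney beans: +21.0 g protein for $1.98 (total $6.88, still need 0.0 g).
Filling from the cheapest source first is optimal under one linear minimum: $6.88.

$6.88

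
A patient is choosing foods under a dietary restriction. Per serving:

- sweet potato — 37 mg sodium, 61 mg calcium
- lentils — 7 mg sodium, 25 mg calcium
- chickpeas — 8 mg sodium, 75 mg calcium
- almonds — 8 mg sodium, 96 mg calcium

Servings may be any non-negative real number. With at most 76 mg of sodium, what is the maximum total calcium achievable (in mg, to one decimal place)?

912.0 mg

Calcium per mg sodium: almonds 12, chickpeas 9.375, lentils 3.571, sweet potato 1.649.
With no serving limits, spend the whole sodium allowance on almonds: 76 mg / 8 mg × 96 mg = 912.0 mg.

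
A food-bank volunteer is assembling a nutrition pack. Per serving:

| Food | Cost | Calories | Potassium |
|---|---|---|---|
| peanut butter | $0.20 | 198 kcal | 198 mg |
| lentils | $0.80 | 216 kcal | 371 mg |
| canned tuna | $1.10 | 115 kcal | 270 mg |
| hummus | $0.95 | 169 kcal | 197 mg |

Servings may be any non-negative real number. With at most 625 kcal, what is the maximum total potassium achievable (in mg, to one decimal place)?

1467.4 mg

Potassium per kcal: canned tuna 2.348, lentils 1.718, hummus 1.166, peanut butter 1.
With no serving limits, spend the whole calories allowance on canned tuna: 625 kcal / 115 kcal × 270 mg = 1467.4 mg.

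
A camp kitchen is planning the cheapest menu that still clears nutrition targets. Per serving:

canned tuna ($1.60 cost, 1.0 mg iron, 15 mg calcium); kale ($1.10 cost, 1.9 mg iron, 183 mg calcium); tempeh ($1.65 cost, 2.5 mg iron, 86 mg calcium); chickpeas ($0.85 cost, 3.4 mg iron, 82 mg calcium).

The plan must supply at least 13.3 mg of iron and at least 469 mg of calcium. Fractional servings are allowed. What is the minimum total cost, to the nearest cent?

This is a tiny linear program; its minimum lies at a vertex of the feasible set. List the vertices and price them.
canned tuna only: max(13.3/1.0, 469/15) = 31.27 servings → $50.03.
kale only: max(13.3/1.9, 469/183) = 7 servings → $7.70.
tempeh only: max(13.3/2.5, 469/86) = 5.453 servings → $9.00.
chickpeas only: max(13.3/3.4, 469/82) = 5.72 servings → $4.86.
canned tuna + kale with both tight: 9.986 servings and 1.744 servings → $17.90.
canned tuna + tempeh: the both-tight solution has a negative serving — not a feasible corner.
canned tuna + chickpeas: intersection lies outside the first quadrant.
kale + tempeh with both tight: 0.09759 servings and 5.246 servings → $8.76.
kale + chickpeas with both tight: 1.081 servings and 3.308 servings → $4.00.
tempeh + chickpeas: intersection lies outside the first quadrant.
The minimum over all feasible corners is $4.00.

$4.00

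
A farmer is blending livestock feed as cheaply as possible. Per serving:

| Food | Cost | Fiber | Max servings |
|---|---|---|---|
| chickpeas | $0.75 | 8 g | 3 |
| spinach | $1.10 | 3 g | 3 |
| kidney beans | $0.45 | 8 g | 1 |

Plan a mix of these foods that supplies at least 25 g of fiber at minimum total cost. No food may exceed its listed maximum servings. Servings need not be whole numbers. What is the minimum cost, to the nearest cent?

Cost per g of fiber: kidney beans $0.0563, chickpeas $0.0938, spinach $0.3667.
Take 1 serving of kidney beans: +8.0 g fiber for $0.45 (total $0.45, still need 17.0 g).
Take 2.125 servings of chickpeas: +17.0 g fiber for $1.59 (total $2.04, still need 0.0 g).
Filling from the cheapest source first is optimal under one linear minimum: $2.04.

$2.04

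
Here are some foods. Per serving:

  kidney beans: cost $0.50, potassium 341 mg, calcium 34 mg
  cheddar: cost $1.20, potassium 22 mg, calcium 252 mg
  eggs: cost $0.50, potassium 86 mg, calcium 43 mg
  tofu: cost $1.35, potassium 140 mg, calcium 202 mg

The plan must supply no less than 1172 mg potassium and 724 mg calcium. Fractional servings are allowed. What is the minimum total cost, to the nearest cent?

An LP optimum is at a vertex; with two nutrient constraints at most two foods are used. Check each candidate.
kidney beans only: max(1172/341, 724/34) = 21.29 servings → $10.65.
cheddar only: max(1172/22, 724/252) = 53.27 servings → $63.93.
eggs only: max(1172/86, 724/43) = 16.84 servings → $8.42.
tofu only: max(1172/140, 724/202) = 8.371 servings → $11.30.
kidney beans + cheddar with both tight: 3.28 servings and 2.43 servings → $4.56.
kidney beans + eggs: intersection lies outside the first quadrant.
kidney beans + tofu with both tight: 2.111 servings and 3.229 servings → $5.41.
cheddar + eggs with both tight: 0.5726 servings and 13.48 servings → $7.43.
cheddar + tofu: the both-tight solution has a negative serving — not a feasible corner.
eggs + tofu with both tight: 11.93 servings and 1.045 servings → $7.37.
Cheapest feasible corner: $4.56.

$4.56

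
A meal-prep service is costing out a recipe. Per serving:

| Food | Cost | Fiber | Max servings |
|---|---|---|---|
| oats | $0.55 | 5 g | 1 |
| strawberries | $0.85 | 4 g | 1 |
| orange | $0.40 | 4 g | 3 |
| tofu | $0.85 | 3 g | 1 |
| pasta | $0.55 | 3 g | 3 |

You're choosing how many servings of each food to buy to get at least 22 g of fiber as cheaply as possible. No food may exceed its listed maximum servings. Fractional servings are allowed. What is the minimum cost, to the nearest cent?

Cost per g of fiber: orange $0.1000, oats $0.1100, pasta $0.1833, strawberries $0.2125, tofu $0.2833.
Take 3 servings of orange: +12.0 g fiber for $1.20 (total $1.20, still need 10.0 g).
Take 1 serving of oats: +5.0 g fiber for $0.55 (total $1.75, still need 5.0 g).
Take 1.667 servings of pasta: +5.0 g fiber for $0.92 (total $2.67, still need 0.0 g).
Filling from the cheapest source first is optimal under one linear minimum: $2.67.

$2.67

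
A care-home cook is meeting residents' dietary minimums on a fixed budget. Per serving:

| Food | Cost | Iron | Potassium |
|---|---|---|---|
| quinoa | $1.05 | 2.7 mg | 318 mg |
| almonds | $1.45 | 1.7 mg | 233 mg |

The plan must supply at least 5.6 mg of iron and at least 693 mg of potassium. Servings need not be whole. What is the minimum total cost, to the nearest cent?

With two linear requirements the optimum uses one or two foods; enumerate the corners.
quinoa only: max(5.6/2.7, 693/318) = 2.179 servings → $2.29.
almonds only: max(5.6/1.7, 693/233) = 3.294 servings → $4.78.
quinoa + almonds with both tight: 1.432 servings and 1.02 servings → $2.98.
Cheapest feasible corner: $2.29.

$2.29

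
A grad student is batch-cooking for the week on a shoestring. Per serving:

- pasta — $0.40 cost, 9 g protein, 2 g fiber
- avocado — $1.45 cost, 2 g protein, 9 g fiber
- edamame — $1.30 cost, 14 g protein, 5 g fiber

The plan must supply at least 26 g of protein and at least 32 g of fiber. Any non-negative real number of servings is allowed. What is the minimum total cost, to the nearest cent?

$5.33

The cheapest plan sits at a corner of the feasible region — with two constraints it uses at most two foods.
pasta only: max(26/9, 32/2) = 16 servings → $6.40.
avocado only: max(26/2, 32/9) = 13 servings → $18.85.
edamame only: max(26/14, 32/5) = 6.4 servings → $8.32.
pasta + avocado with both tight: 2.208 servings and 3.065 servings → $5.33.
pasta + edamame with both targets exact would need a negative amount; discard.
avocado + edamame with both tight: 2.741 servings and 1.466 servings → $5.88.
So the least-cost plan costs $5.33.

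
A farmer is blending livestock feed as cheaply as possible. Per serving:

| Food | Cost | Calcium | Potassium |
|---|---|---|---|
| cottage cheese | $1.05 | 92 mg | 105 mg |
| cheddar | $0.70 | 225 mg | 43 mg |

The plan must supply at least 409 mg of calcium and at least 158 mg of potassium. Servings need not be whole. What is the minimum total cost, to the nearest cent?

Minimising a linear cost over {calcium ≥ 409, potassium ≥ 158, servings ≥ 0} — the optimum is at a vertex, using one or two foods.
cottage cheese only: max(409/92, 158/105) = 4.446 servings → $4.67.
cheddar only: max(409/225, 158/43) = 3.674 servings → $2.57.
cottage cheese + cheddar with both tight: 0.9133 servings and 1.444 servings → $1.97.
Cheapest feasible corner: $1.97.

$1.97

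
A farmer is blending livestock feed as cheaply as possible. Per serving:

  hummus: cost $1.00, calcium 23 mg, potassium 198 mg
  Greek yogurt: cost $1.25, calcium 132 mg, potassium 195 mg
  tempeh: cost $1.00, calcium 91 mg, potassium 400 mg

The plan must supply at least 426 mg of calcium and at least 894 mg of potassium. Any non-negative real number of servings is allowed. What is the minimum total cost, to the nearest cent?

$4.17

Minimising a linear cost over {calcium ≥ 426, potassium ≥ 894, servings ≥ 0} — the optimum is at a vertex, using one or two foods.
hummus only: max(426/23, 894/198) = 18.52 servings → $18.52.
Greek yogurt only: max(426/132, 894/195) = 4.585 servings → $5.73.
tempeh only: max(426/91, 894/400) = 4.681 servings → $4.68.
hummus + Greek yogurt with both tight: 1.614 servings and 2.946 servings → $5.30.
hummus + tempeh: the both-tight solution has a negative serving — not a feasible corner.
Greek yogurt + tempeh with both tight: 2.54 servings and 0.9967 servings → $4.17.
Cheapest feasible corner: $4.17.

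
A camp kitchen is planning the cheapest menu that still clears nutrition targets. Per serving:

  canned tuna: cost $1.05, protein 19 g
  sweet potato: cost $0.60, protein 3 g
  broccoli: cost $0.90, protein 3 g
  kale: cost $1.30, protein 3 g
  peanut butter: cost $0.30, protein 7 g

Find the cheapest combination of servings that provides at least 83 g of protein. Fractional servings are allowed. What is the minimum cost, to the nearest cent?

$3.56

Cost per g of protein: peanut butter $0.0429, canned tuna $0.0553, sweet potato $0.2000, broccoli $0.3000, kale $0.4333.
With no serving limits, use only peanut butter: 83 g / 7 g = 11.86 servings × $0.30 = $3.56.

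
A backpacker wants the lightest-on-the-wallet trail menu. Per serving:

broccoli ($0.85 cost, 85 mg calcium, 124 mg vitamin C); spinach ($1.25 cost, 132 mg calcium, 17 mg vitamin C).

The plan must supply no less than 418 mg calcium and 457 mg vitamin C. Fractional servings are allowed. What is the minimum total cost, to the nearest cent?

Two binding constraints pin down two serving amounts, so the optimal mix uses at most two foods. The candidates are each food alone (scaled to the tighter of calcium/vitamin C) and each pair with both constraints tight.
broccoli only: max(418/85, 457/124) = 4.918 servings → $4.18.
spinach only: max(418/132, 457/17) = 26.88 servings → $33.60.
broccoli + spinach with both tight: 3.566 servings and 0.8703 servings → $4.12.
Cheapest feasible corner: $4.12.

$4.12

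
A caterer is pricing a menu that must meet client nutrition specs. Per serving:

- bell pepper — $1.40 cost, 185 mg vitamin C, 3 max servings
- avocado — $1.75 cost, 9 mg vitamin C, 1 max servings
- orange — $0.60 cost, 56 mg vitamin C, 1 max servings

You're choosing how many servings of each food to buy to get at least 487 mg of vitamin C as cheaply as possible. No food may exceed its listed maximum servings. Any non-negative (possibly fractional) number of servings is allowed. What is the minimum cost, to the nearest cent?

Cost per mg of vitamin C: bell pepper $0.0076, orange $0.0107, avocado $0.1944.
Take 2.632 servings of bell pepper: +487.0 mg vitamin C for $3.69 (total $3.69, still need 0.0 mg).
Greedy by cheapest-per-mg is optimal for a single linear constraint, so the minimum cost is $3.69.

$3.69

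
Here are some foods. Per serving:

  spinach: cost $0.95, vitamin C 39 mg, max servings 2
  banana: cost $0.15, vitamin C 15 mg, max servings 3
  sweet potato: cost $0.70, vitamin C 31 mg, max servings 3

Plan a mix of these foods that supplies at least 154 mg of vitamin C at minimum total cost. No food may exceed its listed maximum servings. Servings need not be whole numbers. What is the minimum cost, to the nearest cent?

Cost per mg of vitamin C: banana $0.0100, sweet potato $0.0226, spinach $0.0244.
Take 3 servings of banana: +45.0 mg vitamin C for $0.45 (total $0.45, still need 109.0 mg).
Take 3 servings of sweet potato: +93.0 mg vitamin C for $2.10 (total $2.55, still need 16.0 mg).
Take 0.4103 servings of spinach: +16.0 mg vitamin C for $0.39 (total $2.94, still need 0.0 mg).
Filling from the cheapest source first is optimal under one linear minimum: $2.94.

$2.94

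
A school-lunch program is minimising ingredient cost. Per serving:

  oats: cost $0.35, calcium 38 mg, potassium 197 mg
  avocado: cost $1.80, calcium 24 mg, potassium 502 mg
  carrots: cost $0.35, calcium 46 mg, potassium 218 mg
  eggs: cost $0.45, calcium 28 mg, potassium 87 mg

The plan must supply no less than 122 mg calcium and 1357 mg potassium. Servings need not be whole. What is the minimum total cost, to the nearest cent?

$2.18

At the optimum either one food covers both requirements or two foods hit both targets exactly; no other combination can be cheaper.
oats only: max(122/38, 1357/197) = 6.888 servings → $2.41.
avocado only: max(122/24, 1357/502) = 5.083 servings → $9.15.
carrots only: max(122/46, 1357/218) = 6.225 servings → $2.18.
eggs only: max(122/28, 1357/87) = 15.6 servings → $7.02.
oats + avocado with both tight: 1.999 servings and 1.919 servings → $4.15.
oats + carrots with both targets exact would need a negative amount; discard.
oats + eggs: intersection lies outside the first quadrant.
avocado + carrots with both tight: 2.006 servings and 1.606 servings → $4.17.
avocado + eggs with both tight: 2.288 servings and 2.396 servings → $5.20.
carrots + eggs: the both-tight solution has a negative serving — not a feasible corner.
The minimum over all feasible corners is $2.18.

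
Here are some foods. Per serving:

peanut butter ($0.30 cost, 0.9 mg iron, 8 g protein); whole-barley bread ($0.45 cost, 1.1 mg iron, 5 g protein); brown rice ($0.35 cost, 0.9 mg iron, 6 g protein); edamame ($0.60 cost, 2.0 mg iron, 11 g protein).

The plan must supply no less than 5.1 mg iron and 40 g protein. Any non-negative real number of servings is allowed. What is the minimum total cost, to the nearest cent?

$1.65

A basic optimal solution has at most two foods positive. Try each food alone and each pair with both targets met exactly.
peanut butter only: max(5.1/0.9, 40/8) = 5.667 servings → $1.70.
whole-barley bread only: max(5.1/1.1, 40/5) = 8 servings → $3.60.
brown rice only: max(5.1/0.9, 40/6) = 6.667 servings → $2.33.
edamame only: max(5.1/2.0, 40/11) = 3.636 servings → $2.18.
peanut butter + whole-barley bread with both tight: 4.302 servings and 1.116 servings → $1.79.
peanut butter + brown rice with both tight: 3 servings and 2.667 servings → $1.83.
peanut butter + edamame with both tight: 3.918 servings and 0.7869 servings → $1.65.
whole-barley bread + brown rice with both targets exact would need a negative amount; discard.
whole-barley bread + edamame with both targets exact would need a negative amount; discard.
brown rice + edamame with both targets exact would need a negative amount; discard.
The minimum over all feasible corners is $1.65.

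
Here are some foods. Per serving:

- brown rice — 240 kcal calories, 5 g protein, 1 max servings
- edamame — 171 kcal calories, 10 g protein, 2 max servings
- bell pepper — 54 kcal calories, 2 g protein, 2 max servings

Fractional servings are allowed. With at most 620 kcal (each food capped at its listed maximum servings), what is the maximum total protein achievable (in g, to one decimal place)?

Protein per kcal: edamame 0.05848, bell pepper 0.03704, brown rice 0.02083.
Take 2 servings of edamame: uses 342 kcal, +20.0 g protein (running total 20.0 g).
Take 2 servings of bell pepper: uses 108 kcal, +4.0 g protein (running total 24.0 g).
Take 0.7083 servings of brown rice: uses 170 kcal, +3.5 g protein (running total 27.5 g).
Filling greedily by protein-per-kcal is optimal for one linear limit, giving 27.5 g.

27.5 g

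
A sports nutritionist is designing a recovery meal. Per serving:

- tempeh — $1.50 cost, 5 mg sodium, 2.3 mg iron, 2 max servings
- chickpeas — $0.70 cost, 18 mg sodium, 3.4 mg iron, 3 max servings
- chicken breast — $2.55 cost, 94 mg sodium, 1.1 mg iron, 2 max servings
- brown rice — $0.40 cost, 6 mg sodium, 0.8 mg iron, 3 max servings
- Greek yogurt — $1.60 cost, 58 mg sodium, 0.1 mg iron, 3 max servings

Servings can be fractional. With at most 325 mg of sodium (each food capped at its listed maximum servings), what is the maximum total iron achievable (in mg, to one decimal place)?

19.5 mg

Iron per mg sodium: tempeh 0.46, chickpeas 0.1889, brown rice 0.1333, chicken breast 0.0117, Greek yogurt 0.001724.
Take 2 servings of tempeh: uses 10 mg sodium, +4.6 mg iron (running total 4.6 mg).
Take 3 servings of chickpeas: uses 54 mg sodium, +10.2 mg iron (running total 14.8 mg).
Take 3 servings of brown rice: uses 18 mg sodium, +2.4 mg iron (running total 17.2 mg).
Take 2 servings of chicken breast: uses 188 mg sodium, +2.2 mg iron (running total 19.4 mg).
Take 0.9483 servings of Greek yogurt: uses 55 mg sodium, +0.1 mg iron (running total 19.5 mg).
Filling greedily by iron-per-mg sodium is optimal for one linear limit, giving 19.5 mg.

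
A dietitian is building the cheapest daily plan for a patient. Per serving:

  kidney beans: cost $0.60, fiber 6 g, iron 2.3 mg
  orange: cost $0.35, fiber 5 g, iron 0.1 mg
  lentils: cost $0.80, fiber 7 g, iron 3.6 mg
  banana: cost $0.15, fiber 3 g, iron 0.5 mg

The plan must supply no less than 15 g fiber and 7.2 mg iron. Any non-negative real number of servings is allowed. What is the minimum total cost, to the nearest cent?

$1.62

An LP optimum is at a vertex; with two nutrient constraints at most two foods are used. Check each candidate.
kidney beans only: max(15/6, 7.2/2.3) = 3.13 servings → $1.88.
orange only: max(15/5, 7.2/0.1) = 72 servings → $25.20.
lentils only: max(15/7, 7.2/3.6) = 2.143 servings → $1.71.
banana only: max(15/3, 7.2/0.5) = 14.4 servings → $2.16.
kidney beans + orange with both targets exact would need a negative amount; discard.
kidney beans + lentils with both tight: 0.6545 servings and 1.582 servings → $1.66.
kidney beans + banana with both targets exact would need a negative amount; discard.
orange + lentils with both tight: 0.2081 servings and 1.994 servings → $1.67.
orange + banana: the both-tight solution has a negative serving — not a feasible corner.
lentils + banana with both tight: 1.932 servings and 0.4932 servings → $1.62.
Cheapest feasible corner: $1.62.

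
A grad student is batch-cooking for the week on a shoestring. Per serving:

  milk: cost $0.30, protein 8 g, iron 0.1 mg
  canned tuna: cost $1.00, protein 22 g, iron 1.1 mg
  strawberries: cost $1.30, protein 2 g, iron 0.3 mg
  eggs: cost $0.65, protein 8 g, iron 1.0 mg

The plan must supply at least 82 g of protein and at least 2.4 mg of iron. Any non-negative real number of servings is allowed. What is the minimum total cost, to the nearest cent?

$3.37

milk only: max(82/8, 2.4/0.1) = 24 servings → $7.20.
canned tuna only: max(82/22, 2.4/1.1) = 3.727 servings → $3.73.
strawberries only: max(82/2, 2.4/0.3) = 41 servings → $53.30.
eggs only: max(82/8, 2.4/1.0) = 10.25 servings → $6.66.
milk + canned tuna with both tight: 5.667 servings and 1.667 servings → $3.37.
milk + strawberries with both tight: 9 servings and 5 servings → $9.20.
milk + eggs with both tight: 8.722 servings and 1.528 servings → $3.61.
canned tuna + strawberries with both targets exact would need a negative amount; discard.
canned tuna + eggs with both targets exact would need a negative amount; discard.
strawberries + eggs: intersection lies outside the first quadrant.
Cheapest feasible corner: $3.37.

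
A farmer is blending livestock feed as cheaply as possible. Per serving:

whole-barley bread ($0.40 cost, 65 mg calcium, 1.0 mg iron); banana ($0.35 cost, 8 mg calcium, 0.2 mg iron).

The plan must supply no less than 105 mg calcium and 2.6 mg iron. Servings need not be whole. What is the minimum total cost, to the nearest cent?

$1.04

whole-barley bread only: max(105/65, 2.6/1.0) = 2.6 servings → $1.04.
banana only: max(105/8, 2.6/0.2) = 13.12 servings → $4.59.
whole-barley bread + banana with both tight: 0.04 servings and 12.8 servings → $4.50.
The minimum over all feasible corners is $1.04.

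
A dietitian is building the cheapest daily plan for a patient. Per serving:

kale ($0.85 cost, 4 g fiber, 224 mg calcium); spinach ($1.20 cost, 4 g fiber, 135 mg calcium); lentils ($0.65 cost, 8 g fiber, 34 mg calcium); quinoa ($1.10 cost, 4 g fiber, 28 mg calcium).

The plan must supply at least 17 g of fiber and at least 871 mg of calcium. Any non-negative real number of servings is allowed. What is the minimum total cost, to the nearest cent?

$3.41

This is a tiny linear program; its minimum lies at a vertex of the feasible set. List the vertices and price them.
kale only: max(17/4, 871/224) = 4.25 servings → $3.61.
spinach only: max(17/4, 871/135) = 6.452 servings → $7.74.
lentils only: max(17/8, 871/34) = 25.62 servings → $16.65.
quinoa only: max(17/4, 871/28) = 31.11 servings → $34.22.
kale + spinach with both tight: 3.34 servings and 0.9101 servings → $3.93.
kale + lentils with both tight: 3.859 servings and 0.1957 servings → $3.41.
kale + quinoa with both tight: 3.837 servings and 0.4133 servings → $3.72.
spinach + lentils: intersection lies outside the first quadrant.
spinach + quinoa with both targets exact would need a negative amount; discard.
lentils + quinoa: the both-tight solution has a negative serving — not a feasible corner.
The minimum over all feasible corners is $3.41.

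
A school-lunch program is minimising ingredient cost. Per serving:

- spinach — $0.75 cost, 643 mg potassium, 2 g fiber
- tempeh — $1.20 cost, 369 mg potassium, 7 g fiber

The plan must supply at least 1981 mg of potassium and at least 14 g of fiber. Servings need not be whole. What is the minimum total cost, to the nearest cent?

$3.34

An LP optimum is at a vertex; with two nutrient constraints at most two foods are used. Check each candidate.
spinach only: max(1981/643, 14/2) = 7 servings → $5.25.
tempeh only: max(1981/369, 14/7) = 5.369 servings → $6.44.
spinach + tempeh with both tight: 2.312 servings and 1.339 servings → $3.34.
Cheapest feasible corner: $3.34.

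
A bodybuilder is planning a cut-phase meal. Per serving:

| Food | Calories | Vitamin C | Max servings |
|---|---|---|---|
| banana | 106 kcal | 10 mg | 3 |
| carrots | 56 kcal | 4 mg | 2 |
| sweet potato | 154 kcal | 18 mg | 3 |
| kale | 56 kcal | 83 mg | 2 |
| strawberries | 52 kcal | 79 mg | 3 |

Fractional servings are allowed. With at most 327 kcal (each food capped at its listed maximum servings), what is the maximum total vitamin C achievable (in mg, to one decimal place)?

409.9 mg

Vitamin C per kcal: strawberries 1.519, kale 1.482, sweet potato 0.1169, banana 0.09434, carrots 0.07143.
Take 3 servings of strawberries: uses 156 kcal, +237.0 mg vitamin C (running total 237.0 mg).
Take 2 servings of kale: uses 112 kcal, +166.0 mg vitamin C (running total 403.0 mg).
Take 0.3831 servings of sweet potato: uses 59 kcal, +6.9 mg vitamin C (running total 409.9 mg).
Filling greedily by vitamin C-per-kcal is optimal for one linear limit, giving 409.9 mg.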